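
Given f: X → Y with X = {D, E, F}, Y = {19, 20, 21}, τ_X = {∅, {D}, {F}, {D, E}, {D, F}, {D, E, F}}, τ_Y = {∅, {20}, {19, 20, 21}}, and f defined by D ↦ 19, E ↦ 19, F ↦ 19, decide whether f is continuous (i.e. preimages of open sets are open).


f IS continuous.

Compute f^{-1}(U) for each U ∈ τ_Y:
  U = ∅: f^{-1}(U) = ∅ ∈ τ_X ✓.
  U = {20}: f^{-1}(U) = ∅ ∈ τ_X ✓.
  U = {19, 20, 21}: f^{-1}(U) = {D, E, F} ∈ τ_X ✓.
Every preimage lies in τ_X, so f IS continuous.


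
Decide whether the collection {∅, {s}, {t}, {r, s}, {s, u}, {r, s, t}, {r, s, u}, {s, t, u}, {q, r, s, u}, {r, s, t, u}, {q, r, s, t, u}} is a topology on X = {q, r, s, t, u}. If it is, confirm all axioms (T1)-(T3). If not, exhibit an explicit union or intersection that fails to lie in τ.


τ is NOT a topology on X.

Axiom (T1): ∅ ∈ τ? Yes; X ∈ τ? Yes.
Axiom (T2/T3): check pairwise unions and intersections of members of τ.
Counterexample for (T2): {s} ∪ {t} = {s, t} ∉ τ. Therefore τ is NOT a topology.


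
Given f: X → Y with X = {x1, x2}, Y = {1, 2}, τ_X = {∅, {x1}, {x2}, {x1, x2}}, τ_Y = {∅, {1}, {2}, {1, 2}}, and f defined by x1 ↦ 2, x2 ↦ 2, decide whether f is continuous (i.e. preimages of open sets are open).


f IS continuous.

Compute f^{-1}(U) for each U ∈ τ_Y:
  U = ∅: f^{-1}(U) = ∅ ∈ τ_X ✓.
  U = {1}: f^{-1}(U) = ∅ ∈ τ_X ✓.
  U = {2}: f^{-1}(U) = {x1, x2} ∈ τ_X ✓.
  U = {1, 2}: f^{-1}(U) = {x1, x2} ∈ τ_X ✓.
Every preimage lies in τ_X, so f IS continuous.


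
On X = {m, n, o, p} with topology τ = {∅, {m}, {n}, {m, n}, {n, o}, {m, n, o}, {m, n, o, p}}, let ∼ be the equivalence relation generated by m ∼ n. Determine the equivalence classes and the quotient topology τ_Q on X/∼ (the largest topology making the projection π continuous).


X/∼ = {[m=n], [o], [p]}; |τ_Q| = 4.

Equivalence classes: [m=n], [o], [p].
Quotient map π: X → X/∼ sends m ↦ [m=n], n ↦ [m=n], o ↦ [o], p ↦ [p].
For each subset V ⊆ X/∼, compute π^{-1}(V) ⊆ X and check whether π^{-1}(V) ∈ τ. V is open in τ_Q iff π^{-1}(V) ∈ τ.
  V = {}: π^{-1}(V) = ∅ ∈ τ ✓.
  V = {[m=n]}: π^{-1}(V) = {m, n} ∈ τ ✓.
  V = {[o]}: π^{-1}(V) = {o} ∉ τ ✗.
  V = {[m=n], [o]}: π^{-1}(V) = {m, n, o} ∈ τ ✓.
  V = {[p]}: π^{-1}(V) = {p} ∉ τ ✗.
  V = {[m=n], [p]}: π^{-1}(V) = {m, n, p} ∉ τ ✗.
  V = {[o], [p]}: π^{-1}(V) = {o, p} ∉ τ ✗.
  V = {[m=n], [o], [p]}: π^{-1}(V) = {m, n, o, p} ∈ τ ✓.
Open sets in the quotient: τ_Q = {{}, {[m=n]}, {[m=n], [o]}, {[m=n], [o], [p]}} (4 elements).


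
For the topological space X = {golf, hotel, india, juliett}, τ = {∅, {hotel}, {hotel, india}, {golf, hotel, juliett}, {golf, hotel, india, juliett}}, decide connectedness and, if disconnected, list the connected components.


(X, τ) is connected.

Find clopen sets (U ∈ τ with X ∖ U ∈ τ):
  U = ∅, X ∖ U = {golf, hotel, india, juliett} — both open, so U is clopen.
  U = {golf, hotel, india, juliett}, X ∖ U = ∅ — both open, so U is clopen.
Only trivial clopens (∅ and X) exist, so (X, τ) is connected.
Compute connected components by grouping points that agree on all clopens:
  component: {golf, hotel, india, juliett}


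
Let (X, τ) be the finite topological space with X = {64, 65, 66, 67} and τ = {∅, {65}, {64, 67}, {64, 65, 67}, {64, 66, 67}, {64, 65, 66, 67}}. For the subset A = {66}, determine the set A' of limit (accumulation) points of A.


A' = ∅

For each x ∈ X, list the open sets U ∈ τ with x ∈ U, then check whether U ∩ (A ∖ {x}) ≠ ∅ for every such U.
  x = 64: open {64, 67} ∋ x has {64, 67} ∩ (A ∖ {64}) = ∅, so x is NOT a limit point.
  x = 65: open {65} ∋ x has {65} ∩ (A ∖ {65}) = ∅, so x is NOT a limit point.
  x = 66: open {64, 66, 67} ∋ x has {64, 66, 67} ∩ (A ∖ {66}) = ∅, so x is NOT a limit point.
  x = 67: open {64, 67} ∋ x has {64, 67} ∩ (A ∖ {67}) = ∅, so x is NOT a limit point.
Collecting: A' = ∅.


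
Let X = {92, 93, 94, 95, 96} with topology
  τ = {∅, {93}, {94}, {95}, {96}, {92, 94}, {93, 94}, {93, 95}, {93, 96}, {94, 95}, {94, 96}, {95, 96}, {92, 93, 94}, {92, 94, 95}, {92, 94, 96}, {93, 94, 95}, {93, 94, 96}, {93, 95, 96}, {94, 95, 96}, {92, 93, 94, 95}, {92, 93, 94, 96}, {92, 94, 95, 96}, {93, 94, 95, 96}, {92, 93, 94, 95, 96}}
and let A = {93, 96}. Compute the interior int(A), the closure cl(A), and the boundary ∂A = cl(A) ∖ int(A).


int(A) = {93, 96}, cl(A) = {93, 96}, ∂A = ∅.

Closed sets in (X, τ) are complements of opens:
  closed(X, τ) = {∅, {92}, {93}, {95}, {96}, {92, 93}, {92, 94}, {92, 95}, {92, 96}, {93, 95}, {93, 96}, {95, 96}, {92, 93, 94}, {92, 93, 95}, {92, 93, 96}, {92, 94, 95}, {92, 94, 96}, {92, 95, 96}, {93, 95, 96}, {92, 93, 94, 95}, {92, 93, 94, 96}, {92, 93, 95, 96}, {92, 94, 95, 96}, {92, 93, 94, 95, 96}}.
int(A) = ⋃ {U ∈ τ : U ⊆ A}. Opens contained in A: ∅, {93}, {96}, {93, 96}.
Taking the union of these: int(A) = {93, 96}.
cl(A) = ⋂ {C closed : A ⊆ C}. Closed sets containing A: {93, 96}, {92, 93, 96}, {93, 95, 96}, {92, 93, 94, 96}, {92, 93, 95, 96}, {92, 93, 94, 95, 96}.
Intersecting these: cl(A) = {93, 96}.
∂A = cl(A) ∖ int(A) = {93, 96} ∖ {93, 96} = ∅.


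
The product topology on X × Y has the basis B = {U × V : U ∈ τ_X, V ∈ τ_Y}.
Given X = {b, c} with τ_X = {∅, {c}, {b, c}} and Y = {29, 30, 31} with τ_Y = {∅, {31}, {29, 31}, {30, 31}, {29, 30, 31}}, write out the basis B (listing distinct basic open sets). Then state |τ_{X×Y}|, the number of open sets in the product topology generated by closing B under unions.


Basis B = {∅ × ∅, {c} × {31}, {b, c} × {31}, {c} × {29, 31}, {c} × {30, 31}, {c} × {29, 30, 31}, {b, c} × {29, 31}, {b, c} × {30, 31}, {b, c} × {29, 30, 31}}; |τ_{X×Y}| = 14.

Enumerate products U × V with U ∈ τ_X, V ∈ τ_Y (deduplicated):
  ∅ × ∅ = {} (∅)
  {c} × {31} = {(c,31)}
  {b, c} × {31} = {(b,31), (c,31)}
  {c} × {29, 31} = {(c,29), (c,31)}
  {c} × {30, 31} = {(c,30), (c,31)}
  {c} × {29, 30, 31} = {(c,29), (c,30), (c,31)}
  {b, c} × {29, 31} = {(b,29), (b,31), (c,29), (c,31)}
  {b, c} × {30, 31} = {(b,30), (b,31), (c,30), (c,31)}
  {b, c} × {29, 30, 31} = {(b,29), (b,30), (b,31), (c,29), (c,30), (c,31)}
These 9 distinct sets form the basis B.
Close under arbitrary unions to get τ_{X×Y}; counting gives |τ_{X×Y}| = 14.


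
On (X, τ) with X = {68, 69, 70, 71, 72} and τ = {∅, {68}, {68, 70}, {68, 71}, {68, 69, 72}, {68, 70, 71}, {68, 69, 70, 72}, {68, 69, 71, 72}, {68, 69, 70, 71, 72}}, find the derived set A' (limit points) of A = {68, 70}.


A' = {69, 70, 71, 72}

For each x ∈ X, list the open sets U ∈ τ with x ∈ U, then check whether U ∩ (A ∖ {x}) ≠ ∅ for every such U.
  x = 68: open {68} ∋ x has {68} ∩ (A ∖ {68}) = ∅, so x is NOT a limit point.
  x = 69: opens ∋ x are {68, 69, 72}, {68, 69, 70, 72}, {68, 69, 71, 72}, {68, 69, 70, 71, 72}; each meets A ∖ {69}, so x IS a limit point.
  x = 70: opens ∋ x are {68, 70}, {68, 70, 71}, {68, 69, 70, 72}, {68, 69, 70, 71, 72}; each meets A ∖ {70}, so x IS a limit point.
  x = 71: opens ∋ x are {68, 71}, {68, 70, 71}, {68, 69, 71, 72}, {68, 69, 70, 71, 72}; each meets A ∖ {71}, so x IS a limit point.
  x = 72: opens ∋ x are {68, 69, 72}, {68, 69, 70, 72}, {68, 69, 71, 72}, {68, 69, 70, 71, 72}; each meets A ∖ {72}, so x IS a limit point.
Collecting: A' = {69, 70, 71, 72}.


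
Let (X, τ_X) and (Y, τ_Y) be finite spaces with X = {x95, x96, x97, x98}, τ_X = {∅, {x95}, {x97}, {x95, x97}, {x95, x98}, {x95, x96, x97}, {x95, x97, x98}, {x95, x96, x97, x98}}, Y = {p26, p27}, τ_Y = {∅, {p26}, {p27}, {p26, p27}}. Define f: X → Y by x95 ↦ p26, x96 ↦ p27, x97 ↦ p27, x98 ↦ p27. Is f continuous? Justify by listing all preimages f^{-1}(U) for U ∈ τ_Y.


f is NOT continuous.

Compute f^{-1}(U) for each U ∈ τ_Y:
  U = ∅: f^{-1}(U) = ∅ ∈ τ_X ✓.
  U = {p26}: f^{-1}(U) = {x95} ∈ τ_X ✓.
  U = {p27}: f^{-1}(U) = {x96, x97, x98} ∉ τ_X ✗.
  U = {p26, p27}: f^{-1}(U) = {x95, x96, x97, x98} ∈ τ_X ✓.
Found U = {p27} with f^{-1}(U) = {x96, x97, x98} not in τ_X. Therefore f is NOT continuous.


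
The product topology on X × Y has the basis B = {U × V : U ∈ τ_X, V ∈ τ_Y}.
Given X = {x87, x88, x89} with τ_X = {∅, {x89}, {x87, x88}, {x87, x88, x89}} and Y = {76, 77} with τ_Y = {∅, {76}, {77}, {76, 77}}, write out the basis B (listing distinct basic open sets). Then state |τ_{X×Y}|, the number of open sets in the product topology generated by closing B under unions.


Basis B = {∅ × ∅, {x89} × {76}, {x89} × {77}, {x87, x88} × {76}, {x87, x88} × {77}, {x89} × {76, 77}, {x87, x88, x89} × {76}, {x87, x88, x89} × {77}, {x87, x88} × {76, 77}, {x87, x88, x89} × {76, 77}}; |τ_{X×Y}| = 16.

Enumerate products U × V with U ∈ τ_X, V ∈ τ_Y (deduplicated):
  ∅ × ∅ = {} (∅)
  {x89} × {76} = {(x89,76)}
  {x89} × {77} = {(x89,77)}
  {x87, x88} × {76} = {(x87,76), (x88,76)}
  {x87, x88} × {77} = {(x87,77), (x88,77)}
  {x89} × {76, 77} = {(x89,76), (x89,77)}
  {x87, x88, x89} × {76} = {(x87,76), (x88,76), (x89,76)}
  {x87, x88, x89} × {77} = {(x87,77), (x88,77), (x89,77)}
  {x87, x88} × {76, 77} = {(x87,76), (x87,77), (x88,76), (x88,77)}
  {x87, x88, x89} × {76, 77} = {(x87,76), (x87,77), (x88,76), (x88,77), (x89,76), (x89,77)}
These 10 distinct sets form the basis B.
Close under arbitrary unions to get τ_{X×Y}; counting gives |τ_{X×Y}| = 16.


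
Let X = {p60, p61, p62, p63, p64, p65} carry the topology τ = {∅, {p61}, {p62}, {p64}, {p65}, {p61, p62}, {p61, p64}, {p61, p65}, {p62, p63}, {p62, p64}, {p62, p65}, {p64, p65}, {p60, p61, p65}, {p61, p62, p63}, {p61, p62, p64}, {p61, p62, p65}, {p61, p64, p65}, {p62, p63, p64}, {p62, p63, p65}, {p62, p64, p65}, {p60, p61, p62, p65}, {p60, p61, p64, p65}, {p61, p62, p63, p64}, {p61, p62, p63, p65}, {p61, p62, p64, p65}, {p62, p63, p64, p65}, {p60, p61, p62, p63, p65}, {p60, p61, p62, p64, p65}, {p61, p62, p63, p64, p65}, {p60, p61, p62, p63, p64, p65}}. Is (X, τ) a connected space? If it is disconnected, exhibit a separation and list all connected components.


(X, τ) is disconnected; components = [{p64}, {p62, p63}, {p60, p61, p65}].

Find clopen sets (U ∈ τ with X ∖ U ∈ τ):
  U = ∅, X ∖ U = {p60, p61, p62, p63, p64, p65} — both open, so U is clopen.
  U = {p64}, X ∖ U = {p60, p61, p62, p63, p65} — both open, so U is clopen.
  U = {p62, p63}, X ∖ U = {p60, p61, p64, p65} — both open, so U is clopen.
  U = {p60, p61, p65}, X ∖ U = {p62, p63, p64} — both open, so U is clopen.
  U = {p62, p63, p64}, X ∖ U = {p60, p61, p65} — both open, so U is clopen.
  U = {p60, p61, p64, p65}, X ∖ U = {p62, p63} — both open, so U is clopen.
  U = {p60, p61, p62, p63, p65}, X ∖ U = {p64} — both open, so U is clopen.
  U = {p60, p61, p62, p63, p64, p65}, X ∖ U = ∅ — both open, so U is clopen.
Nontrivial clopen(s) exist: e.g. {p62, p63, p64}. So (X, τ) is disconnected.
Compute connected components by grouping points that agree on all clopens:
  component: {p64}
  component: {p62, p63}
  component: {p60, p61, p65}


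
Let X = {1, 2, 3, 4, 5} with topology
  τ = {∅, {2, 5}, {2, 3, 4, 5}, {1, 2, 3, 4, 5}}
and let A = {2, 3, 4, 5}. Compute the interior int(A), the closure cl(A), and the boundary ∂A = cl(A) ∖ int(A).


int(A) = {2, 3, 4, 5}, cl(A) = {1, 2, 3, 4, 5}, ∂A = {1}.

Closed sets in (X, τ) are complements of opens:
  closed(X, τ) = {∅, {1}, {1, 3, 4}, {1, 2, 3, 4, 5}}.
int(A) = ⋃ {U ∈ τ : U ⊆ A}. Opens contained in A: ∅, {2, 5}, {2, 3, 4, 5}.
Taking the union of these: int(A) = {2, 3, 4, 5}.
cl(A) = ⋂ {C closed : A ⊆ C}. Closed sets containing A: {1, 2, 3, 4, 5}.
Intersecting these: cl(A) = {1, 2, 3, 4, 5}.
∂A = cl(A) ∖ int(A) = {1, 2, 3, 4, 5} ∖ {2, 3, 4, 5} = {1}.


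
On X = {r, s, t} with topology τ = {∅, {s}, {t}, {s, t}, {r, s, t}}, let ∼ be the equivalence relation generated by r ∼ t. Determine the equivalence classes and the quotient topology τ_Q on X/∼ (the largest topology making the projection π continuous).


X/∼ = {[r=t], [s]}; |τ_Q| = 3.

Equivalence classes: [r=t], [s].
Quotient map π: X → X/∼ sends r ↦ [r=t], s ↦ [s], t ↦ [r=t].
For each subset V ⊆ X/∼, compute π^{-1}(V) ⊆ X and check whether π^{-1}(V) ∈ τ. V is open in τ_Q iff π^{-1}(V) ∈ τ.
  V = {}: π^{-1}(V) = ∅ ∈ τ ✓.
  V = {[r=t]}: π^{-1}(V) = {r, t} ∉ τ ✗.
  V = {[s]}: π^{-1}(V) = {s} ∈ τ ✓.
  V = {[r=t], [s]}: π^{-1}(V) = {r, s, t} ∈ τ ✓.
Open sets in the quotient: τ_Q = {{}, {[s]}, {[r=t], [s]}} (3 elements).


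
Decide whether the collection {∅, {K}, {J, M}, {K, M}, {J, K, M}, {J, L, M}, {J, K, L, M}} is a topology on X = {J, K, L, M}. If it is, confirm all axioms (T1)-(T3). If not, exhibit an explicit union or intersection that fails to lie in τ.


τ is NOT a topology on X.

Axiom (T1): ∅ ∈ τ? Yes; X ∈ τ? Yes.
Axiom (T2/T3): check pairwise unions and intersections of members of τ.
Counterexample for (T3): {J, M} ∩ {K, M} = {M} ∉ τ. Therefore τ is NOT a topology.


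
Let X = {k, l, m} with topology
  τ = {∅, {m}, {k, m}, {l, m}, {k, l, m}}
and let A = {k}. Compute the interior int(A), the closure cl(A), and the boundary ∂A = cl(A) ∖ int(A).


int(A) = ∅, cl(A) = {k}, ∂A = {k}.

Closed sets in (X, τ) are complements of opens:
  closed(X, τ) = {∅, {k}, {l}, {k, l}, {k, l, m}}.
int(A) = ⋃ {U ∈ τ : U ⊆ A}. Opens contained in A: ∅.
Taking the union of these: int(A) = ∅.
cl(A) = ⋂ {C closed : A ⊆ C}. Closed sets containing A: {k}, {k, l}, {k, l, m}.
Intersecting these: cl(A) = {k}.
∂A = cl(A) ∖ int(A) = {k} ∖ ∅ = {k}.


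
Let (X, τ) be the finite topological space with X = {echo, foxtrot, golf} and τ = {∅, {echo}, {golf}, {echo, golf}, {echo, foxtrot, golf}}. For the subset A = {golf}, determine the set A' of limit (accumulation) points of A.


A' = {foxtrot}

For each x ∈ X, list the open sets U ∈ τ with x ∈ U, then check whether U ∩ (A ∖ {x}) ≠ ∅ for every such U.
  x = echo: open {echo} ∋ x has {echo} ∩ (A ∖ {echo}) = ∅, so x is NOT a limit point.
  x = foxtrot: opens ∋ x are {echo, foxtrot, golf}; each meets A ∖ {foxtrot}, so x IS a limit point.
  x = golf: open {golf} ∋ x has {golf} ∩ (A ∖ {golf}) = ∅, so x is NOT a limit point.
Collecting: A' = {foxtrot}.


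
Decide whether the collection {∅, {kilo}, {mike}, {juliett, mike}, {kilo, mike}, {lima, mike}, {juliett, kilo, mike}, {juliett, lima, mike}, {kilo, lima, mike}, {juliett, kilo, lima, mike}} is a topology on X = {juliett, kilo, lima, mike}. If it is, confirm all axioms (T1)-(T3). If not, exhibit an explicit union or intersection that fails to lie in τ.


τ IS a topology on X.

Axiom (T1): ∅ ∈ τ? Yes; X ∈ τ? Yes.
Axiom (T2/T3): check pairwise unions and intersections of members of τ.
All pairwise intersections and unions checked — each lies in τ. Therefore τ satisfies (T1), (T2), (T3): it IS a topology on X.


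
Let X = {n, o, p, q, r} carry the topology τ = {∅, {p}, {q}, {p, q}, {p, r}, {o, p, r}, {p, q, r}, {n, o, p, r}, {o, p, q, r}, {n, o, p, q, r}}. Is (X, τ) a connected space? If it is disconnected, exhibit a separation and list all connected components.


(X, τ) is disconnected; components = [{q}, {n, o, p, r}].

Find clopen sets (U ∈ τ with X ∖ U ∈ τ):
  U = ∅, X ∖ U = {n, o, p, q, r} — both open, so U is clopen.
  U = {q}, X ∖ U = {n, o, p, r} — both open, so U is clopen.
  U = {n, o, p, r}, X ∖ U = {q} — both open, so U is clopen.
  U = {n, o, p, q, r}, X ∖ U = ∅ — both open, so U is clopen.
Nontrivial clopen(s) exist: e.g. {q}. So (X, τ) is disconnected.
Compute connected components by grouping points that agree on all clopens:
  component: {q}
  component: {n, o, p, r}


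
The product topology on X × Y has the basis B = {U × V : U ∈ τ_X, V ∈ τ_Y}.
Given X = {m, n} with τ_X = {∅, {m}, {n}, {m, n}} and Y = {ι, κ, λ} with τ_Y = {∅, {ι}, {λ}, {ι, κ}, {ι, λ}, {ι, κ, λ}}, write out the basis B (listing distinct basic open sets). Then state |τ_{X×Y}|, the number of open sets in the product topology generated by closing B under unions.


Basis B = {∅ × ∅, {m} × {ι}, {m} × {λ}, {n} × {ι}, {n} × {λ}, {m} × {ι, κ}, {m} × {ι, λ}, {m, n} × {ι}, {m, n} × {λ}, {n} × {ι, κ}, {n} × {ι, λ}, {m} × {ι, κ, λ}, {n} × {ι, κ, λ}, {m, n} × {ι, κ}, {m, n} × {ι, λ}, {m, n} × {ι, κ, λ}}; |τ_{X×Y}| = 36.

Enumerate products U × V with U ∈ τ_X, V ∈ τ_Y (deduplicated):
  ∅ × ∅ = {} (∅)
  {m} × {ι} = {(m,ι)}
  {m} × {λ} = {(m,λ)}
  {n} × {ι} = {(n,ι)}
  {n} × {λ} = {(n,λ)}
  {m} × {ι, κ} = {(m,ι), (m,κ)}
  {m} × {ι, λ} = {(m,ι), (m,λ)}
  {m, n} × {ι} = {(m,ι), (n,ι)}
  {m, n} × {λ} = {(m,λ), (n,λ)}
  {n} × {ι, κ} = {(n,ι), (n,κ)}
  {n} × {ι, λ} = {(n,ι), (n,λ)}
  {m} × {ι, κ, λ} = {(m,ι), (m,κ), (m,λ)}
  {n} × {ι, κ, λ} = {(n,ι), (n,κ), (n,λ)}
  {m, n} × {ι, κ} = {(m,ι), (m,κ), (n,ι), (n,κ)}
  {m, n} × {ι, λ} = {(m,ι), (m,λ), (n,ι), (n,λ)}
  {m, n} × {ι, κ, λ} = {(m,ι), (m,κ), (m,λ), (n,ι), (n,κ), (n,λ)}
These 16 distinct sets form the basis B.
Close under arbitrary unions to get τ_{X×Y}; counting gives |τ_{X×Y}| = 36.


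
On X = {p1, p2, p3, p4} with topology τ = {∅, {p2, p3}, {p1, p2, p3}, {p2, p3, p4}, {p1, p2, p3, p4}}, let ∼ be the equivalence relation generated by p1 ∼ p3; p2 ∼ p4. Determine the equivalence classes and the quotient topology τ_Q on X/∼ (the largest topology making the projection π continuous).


X/∼ = {[p1=p3], [p2=p4]}; |τ_Q| = 2.

Equivalence classes: [p1=p3], [p2=p4].
Quotient map π: X → X/∼ sends p1 ↦ [p1=p3], p2 ↦ [p2=p4], p3 ↦ [p1=p3], p4 ↦ [p2=p4].
For each subset V ⊆ X/∼, compute π^{-1}(V) ⊆ X and check whether π^{-1}(V) ∈ τ. V is open in τ_Q iff π^{-1}(V) ∈ τ.
  V = {}: π^{-1}(V) = ∅ ∈ τ ✓.
  V = {[p1=p3]}: π^{-1}(V) = {p1, p3} ∉ τ ✗.
  V = {[p2=p4]}: π^{-1}(V) = {p2, p4} ∉ τ ✗.
  V = {[p1=p3], [p2=p4]}: π^{-1}(V) = {p1, p2, p3, p4} ∈ τ ✓.
Open sets in the quotient: τ_Q = {{}, {[p1=p3], [p2=p4]}} (2 elements).


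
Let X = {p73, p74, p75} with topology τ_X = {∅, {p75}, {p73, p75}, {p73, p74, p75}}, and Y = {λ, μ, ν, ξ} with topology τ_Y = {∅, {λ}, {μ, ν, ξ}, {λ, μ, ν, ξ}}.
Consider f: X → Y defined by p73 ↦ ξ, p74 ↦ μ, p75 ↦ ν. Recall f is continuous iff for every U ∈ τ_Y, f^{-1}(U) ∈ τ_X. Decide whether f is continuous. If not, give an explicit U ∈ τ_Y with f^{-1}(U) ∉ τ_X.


f IS continuous.

Compute f^{-1}(U) for each U ∈ τ_Y:
  U = ∅: f^{-1}(U) = ∅ ∈ τ_X ✓.
  U = {λ}: f^{-1}(U) = ∅ ∈ τ_X ✓.
  U = {μ, ν, ξ}: f^{-1}(U) = {p73, p74, p75} ∈ τ_X ✓.
  U = {λ, μ, ν, ξ}: f^{-1}(U) = {p73, p74, p75} ∈ τ_X ✓.
Every preimage lies in τ_X, so f IS continuous.


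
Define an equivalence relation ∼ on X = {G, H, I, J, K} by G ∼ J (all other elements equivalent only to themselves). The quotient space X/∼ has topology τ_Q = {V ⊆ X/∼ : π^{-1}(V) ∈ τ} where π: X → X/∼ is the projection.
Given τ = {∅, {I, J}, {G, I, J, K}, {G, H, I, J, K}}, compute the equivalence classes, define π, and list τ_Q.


X/∼ = {[G=J], [H], [I], [K]}; |τ_Q| = 3.

Equivalence classes: [G=J], [H], [I], [K].
Quotient map π: X → X/∼ sends G ↦ [G=J], H ↦ [H], I ↦ [I], J ↦ [G=J], K ↦ [K].
For each subset V ⊆ X/∼, compute π^{-1}(V) ⊆ X and check whether π^{-1}(V) ∈ τ. V is open in τ_Q iff π^{-1}(V) ∈ τ.
  V = {}: π^{-1}(V) = ∅ ∈ τ ✓.
  V = {[G=J]}: π^{-1}(V) = {G, J} ∉ τ ✗.
  V = {[H]}: π^{-1}(V) = {H} ∉ τ ✗.
  V = {[G=J], [H]}: π^{-1}(V) = {G, H, J} ∉ τ ✗.
  V = {[I]}: π^{-1}(V) = {I} ∉ τ ✗.
  V = {[G=J], [I]}: π^{-1}(V) = {G, I, J} ∉ τ ✗.
  V = {[H], [I]}: π^{-1}(V) = {H, I} ∉ τ ✗.
  V = {[G=J], [H], [I]}: π^{-1}(V) = {G, H, I, J} ∉ τ ✗.
  V = {[K]}: π^{-1}(V) = {K} ∉ τ ✗.
  V = {[G=J], [K]}: π^{-1}(V) = {G, J, K} ∉ τ ✗.
  V = {[H], [K]}: π^{-1}(V) = {H, K} ∉ τ ✗.
  V = {[G=J], [H], [K]}: π^{-1}(V) = {G, H, J, K} ∉ τ ✗.
  V = {[I], [K]}: π^{-1}(V) = {I, K} ∉ τ ✗.
  V = {[G=J], [I], [K]}: π^{-1}(V) = {G, I, J, K} ∈ τ ✓.
  V = {[H], [I], [K]}: π^{-1}(V) = {H, I, K} ∉ τ ✗.
  V = {[G=J], [H], [I], [K]}: π^{-1}(V) = {G, H, I, J, K} ∈ τ ✓.
Open sets in the quotient: τ_Q = {{}, {[G=J], [I], [K]}, {[G=J], [H], [I], [K]}} (3 elements).


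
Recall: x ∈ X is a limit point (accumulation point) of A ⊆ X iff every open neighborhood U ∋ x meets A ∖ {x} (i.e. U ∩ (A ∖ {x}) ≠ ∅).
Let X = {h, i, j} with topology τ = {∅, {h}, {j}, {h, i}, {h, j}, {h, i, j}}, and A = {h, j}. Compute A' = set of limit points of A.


A' = {i}

For each x ∈ X, list the open sets U ∈ τ with x ∈ U, then check whether U ∩ (A ∖ {x}) ≠ ∅ for every such U.
  x = h: open {h} ∋ x has {h} ∩ (A ∖ {h}) = ∅, so x is NOT a limit point.
  x = i: opens ∋ x are {h, i}, {h, i, j}; each meets A ∖ {i}, so x IS a limit point.
  x = j: open {j} ∋ x has {j} ∩ (A ∖ {j}) = ∅, so x is NOT a limit point.
Collecting: A' = {i}.


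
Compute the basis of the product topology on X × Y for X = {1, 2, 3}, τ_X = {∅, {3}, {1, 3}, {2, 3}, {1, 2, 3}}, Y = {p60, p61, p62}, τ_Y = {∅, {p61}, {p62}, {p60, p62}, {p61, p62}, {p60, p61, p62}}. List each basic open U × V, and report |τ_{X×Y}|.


Basis B = {∅ × ∅, {3} × {p61}, {3} × {p62}, {1, 3} × {p61}, {1, 3} × {p62}, {2, 3} × {p61}, {2, 3} × {p62}, {3} × {p60, p62}, {3} × {p61, p62}, {1, 2, 3} × {p61}, {1, 2, 3} × {p62}, {3} × {p60, p61, p62}, {1, 3} × {p60, p62}, {1, 3} × {p61, p62}, {2, 3} × {p60, p62}, {2, 3} × {p61, p62}, {1, 3} × {p60, p61, p62}, {1, 2, 3} × {p60, p62}, {1, 2, 3} × {p61, p62}, {2, 3} × {p60, p61, p62}, {1, 2, 3} × {p60, p61, p62}}; |τ_{X×Y}| = 70.

Enumerate products U × V with U ∈ τ_X, V ∈ τ_Y (deduplicated):
  ∅ × ∅ = {} (∅)
  {3} × {p61} = {(3,p61)}
  {3} × {p62} = {(3,p62)}
  {1, 3} × {p61} = {(1,p61), (3,p61)}
  {1, 3} × {p62} = {(1,p62), (3,p62)}
  {2, 3} × {p61} = {(2,p61), (3,p61)}
  {2, 3} × {p62} = {(2,p62), (3,p62)}
  {3} × {p60, p62} = {(3,p60), (3,p62)}
  {3} × {p61, p62} = {(3,p61), (3,p62)}
  {1, 2, 3} × {p61} = {(1,p61), (2,p61), (3,p61)}
  {1, 2, 3} × {p62} = {(1,p62), (2,p62), (3,p62)}
  {3} × {p60, p61, p62} = {(3,p60), (3,p61), (3,p62)}
  {1, 3} × {p60, p62} = {(1,p60), (1,p62), (3,p60), (3,p62)}
  {1, 3} × {p61, p62} = {(1,p61), (1,p62), (3,p61), (3,p62)}
  {2, 3} × {p60, p62} = {(2,p60), (2,p62), (3,p60), (3,p62)}
  {2, 3} × {p61, p62} = {(2,p61), (2,p62), (3,p61), (3,p62)}
  {1, 3} × {p60, p61, p62} = {(1,p60), (1,p61), (1,p62), (3,p60), (3,p61), (3,p62)}
  {1, 2, 3} × {p60, p62} = {(1,p60), (1,p62), (2,p60), (2,p62), (3,p60), (3,p62)}
  {1, 2, 3} × {p61, p62} = {(1,p61), (1,p62), (2,p61), (2,p62), (3,p61), (3,p62)}
  {2, 3} × {p60, p61, p62} = {(2,p60), (2,p61), (2,p62), (3,p60), (3,p61), (3,p62)}
  {1, 2, 3} × {p60, p61, p62} = {(1,p60), (1,p61), (1,p62), (2,p60), (2,p61), (2,p62), (3,p60), (3,p61), (3,p62)}
These 21 distinct sets form the basis B.
Close under arbitrary unions to get τ_{X×Y}; counting gives |τ_{X×Y}| = 70.


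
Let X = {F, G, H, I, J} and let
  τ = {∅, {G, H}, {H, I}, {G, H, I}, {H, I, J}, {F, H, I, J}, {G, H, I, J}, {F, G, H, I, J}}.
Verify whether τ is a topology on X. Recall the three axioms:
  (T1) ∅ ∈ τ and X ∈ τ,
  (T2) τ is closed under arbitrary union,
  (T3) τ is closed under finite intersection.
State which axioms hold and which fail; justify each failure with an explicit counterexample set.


τ is NOT a topology on X.

Axiom (T1): ∅ ∈ τ? Yes; X ∈ τ? Yes.
Axiom (T2/T3): check pairwise unions and intersections of members of τ.
Counterexample for (T3): {G, H} ∩ {H, I} = {H} ∉ τ. Therefore τ is NOT a topology.


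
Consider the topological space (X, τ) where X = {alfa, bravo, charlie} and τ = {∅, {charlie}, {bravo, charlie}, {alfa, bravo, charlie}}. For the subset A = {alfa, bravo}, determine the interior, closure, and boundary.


int(A) = ∅, cl(A) = {alfa, bravo}, ∂A = {alfa, bravo}.

Closed sets in (X, τ) are complements of opens:
  closed(X, τ) = {∅, {alfa}, {alfa, bravo}, {alfa, bravo, charlie}}.
int(A) = ⋃ {U ∈ τ : U ⊆ A}. Opens contained in A: ∅.
Taking the union of these: int(A) = ∅.
cl(A) = ⋂ {C closed : A ⊆ C}. Closed sets containing A: {alfa, bravo}, {alfa, bravo, charlie}.
Intersecting these: cl(A) = {alfa, bravo}.
∂A = cl(A) ∖ int(A) = {alfa, bravo} ∖ ∅ = {alfa, bravo}.


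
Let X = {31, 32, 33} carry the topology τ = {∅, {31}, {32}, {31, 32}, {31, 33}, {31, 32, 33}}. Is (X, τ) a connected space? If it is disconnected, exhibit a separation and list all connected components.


(X, τ) is disconnected; components = [{32}, {31, 33}].

Find clopen sets (U ∈ τ with X ∖ U ∈ τ):
  U = ∅, X ∖ U = {31, 32, 33} — both open, so U is clopen.
  U = {32}, X ∖ U = {31, 33} — both open, so U is clopen.
  U = {31, 33}, X ∖ U = {32} — both open, so U is clopen.
  U = {31, 32, 33}, X ∖ U = ∅ — both open, so U is clopen.
Nontrivial clopen(s) exist: e.g. {31, 33}. So (X, τ) is disconnected.
Compute connected components by grouping points that agree on all clopens:
  component: {32}
  component: {31, 33}


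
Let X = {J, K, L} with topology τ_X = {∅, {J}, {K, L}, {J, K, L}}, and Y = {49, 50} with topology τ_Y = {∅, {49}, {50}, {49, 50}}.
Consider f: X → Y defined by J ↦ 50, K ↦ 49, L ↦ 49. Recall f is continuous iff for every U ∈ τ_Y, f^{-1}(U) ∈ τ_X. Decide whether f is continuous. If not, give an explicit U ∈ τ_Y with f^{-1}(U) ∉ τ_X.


f IS continuous.

Compute f^{-1}(U) for each U ∈ τ_Y:
  U = ∅: f^{-1}(U) = ∅ ∈ τ_X ✓.
  U = {49}: f^{-1}(U) = {K, L} ∈ τ_X ✓.
  U = {50}: f^{-1}(U) = {J} ∈ τ_X ✓.
  U = {49, 50}: f^{-1}(U) = {J, K, L} ∈ τ_X ✓.
Every preimage lies in τ_X, so f IS continuous.


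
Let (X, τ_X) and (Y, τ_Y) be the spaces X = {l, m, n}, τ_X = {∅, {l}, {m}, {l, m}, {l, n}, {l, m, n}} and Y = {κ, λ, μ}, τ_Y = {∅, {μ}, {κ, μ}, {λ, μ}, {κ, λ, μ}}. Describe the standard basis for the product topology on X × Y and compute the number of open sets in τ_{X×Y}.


Basis B = {∅ × ∅, {l} × {μ}, {m} × {μ}, {l} × {κ, μ}, {l} × {λ, μ}, {l, m} × {μ}, {l, n} × {μ}, {m} × {κ, μ}, {m} × {λ, μ}, {l} × {κ, λ, μ}, {l, m, n} × {μ}, {m} × {κ, λ, μ}, {l, m} × {κ, μ}, {l, n} × {κ, μ}, {l, m} × {λ, μ}, {l, n} × {λ, μ}, {l, m} × {κ, λ, μ}, {l, n} × {κ, λ, μ}, {l, m, n} × {κ, μ}, {l, m, n} × {λ, μ}, {l, m, n} × {κ, λ, μ}}; |τ_{X×Y}| = 70.

Enumerate products U × V with U ∈ τ_X, V ∈ τ_Y (deduplicated):
  ∅ × ∅ = {} (∅)
  {l} × {μ} = {(l,μ)}
  {m} × {μ} = {(m,μ)}
  {l} × {κ, μ} = {(l,κ), (l,μ)}
  {l} × {λ, μ} = {(l,λ), (l,μ)}
  {l, m} × {μ} = {(l,μ), (m,μ)}
  {l, n} × {μ} = {(l,μ), (n,μ)}
  {m} × {κ, μ} = {(m,κ), (m,μ)}
  {m} × {λ, μ} = {(m,λ), (m,μ)}
  {l} × {κ, λ, μ} = {(l,κ), (l,λ), (l,μ)}
  {l, m, n} × {μ} = {(l,μ), (m,μ), (n,μ)}
  {m} × {κ, λ, μ} = {(m,κ), (m,λ), (m,μ)}
  {l, m} × {κ, μ} = {(l,κ), (l,μ), (m,κ), (m,μ)}
  {l, n} × {κ, μ} = {(l,κ), (l,μ), (n,κ), (n,μ)}
  {l, m} × {λ, μ} = {(l,λ), (l,μ), (m,λ), (m,μ)}
  {l, n} × {λ, μ} = {(l,λ), (l,μ), (n,λ), (n,μ)}
  {l, m} × {κ, λ, μ} = {(l,κ), (l,λ), (l,μ), (m,κ), (m,λ), (m,μ)}
  {l, n} × {κ, λ, μ} = {(l,κ), (l,λ), (l,μ), (n,κ), (n,λ), (n,μ)}
  {l, m, n} × {κ, μ} = {(l,κ), (l,μ), (m,κ), (m,μ), (n,κ), (n,μ)}
  {l, m, n} × {λ, μ} = {(l,λ), (l,μ), (m,λ), (m,μ), (n,λ), (n,μ)}
  {l, m, n} × {κ, λ, μ} = {(l,κ), (l,λ), (l,μ), (m,κ), (m,λ), (m,μ), (n,κ), (n,λ), (n,μ)}
These 21 distinct sets form the basis B.
Close under arbitrary unions to get τ_{X×Y}; counting gives |τ_{X×Y}| = 70.


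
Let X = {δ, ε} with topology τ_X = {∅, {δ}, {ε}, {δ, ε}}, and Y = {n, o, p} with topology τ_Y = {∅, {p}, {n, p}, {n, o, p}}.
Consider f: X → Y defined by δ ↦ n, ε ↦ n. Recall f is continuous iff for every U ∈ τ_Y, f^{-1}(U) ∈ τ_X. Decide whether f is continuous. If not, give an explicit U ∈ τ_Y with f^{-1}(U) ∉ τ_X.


f IS continuous.

Compute f^{-1}(U) for each U ∈ τ_Y:
  U = ∅: f^{-1}(U) = ∅ ∈ τ_X ✓.
  U = {p}: f^{-1}(U) = ∅ ∈ τ_X ✓.
  U = {n, p}: f^{-1}(U) = {δ, ε} ∈ τ_X ✓.
  U = {n, o, p}: f^{-1}(U) = {δ, ε} ∈ τ_X ✓.
Every preimage lies in τ_X, so f IS continuous.


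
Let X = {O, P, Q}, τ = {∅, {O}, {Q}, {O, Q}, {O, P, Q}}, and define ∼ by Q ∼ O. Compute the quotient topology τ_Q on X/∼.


X/∼ = {[O=Q], [P]}; |τ_Q| = 3.

Equivalence classes: [O=Q], [P].
Quotient map π: X → X/∼ sends O ↦ [O=Q], P ↦ [P], Q ↦ [O=Q].
For each subset V ⊆ X/∼, compute π^{-1}(V) ⊆ X and check whether π^{-1}(V) ∈ τ. V is open in τ_Q iff π^{-1}(V) ∈ τ.
  V = {}: π^{-1}(V) = ∅ ∈ τ ✓.
  V = {[O=Q]}: π^{-1}(V) = {O, Q} ∈ τ ✓.
  V = {[P]}: π^{-1}(V) = {P} ∉ τ ✗.
  V = {[O=Q], [P]}: π^{-1}(V) = {O, P, Q} ∈ τ ✓.
Open sets in the quotient: τ_Q = {{}, {[O=Q]}, {[O=Q], [P]}} (3 elements).


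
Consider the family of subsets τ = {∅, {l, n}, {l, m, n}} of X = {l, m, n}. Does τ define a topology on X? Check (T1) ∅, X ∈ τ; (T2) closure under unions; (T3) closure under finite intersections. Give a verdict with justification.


τ IS a topology on X.

Axiom (T1): ∅ ∈ τ? Yes; X ∈ τ? Yes.
Axiom (T2/T3): check pairwise unions and intersections of members of τ.
All pairwise intersections and unions checked — each lies in τ. Therefore τ satisfies (T1), (T2), (T3): it IS a topology on X.


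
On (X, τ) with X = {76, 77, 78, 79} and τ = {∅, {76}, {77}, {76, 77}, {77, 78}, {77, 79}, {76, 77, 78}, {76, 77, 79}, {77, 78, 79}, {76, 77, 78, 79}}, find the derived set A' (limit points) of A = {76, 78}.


A' = ∅

For each x ∈ X, list the open sets U ∈ τ with x ∈ U, then check whether U ∩ (A ∖ {x}) ≠ ∅ for every such U.
  x = 76: open {76} ∋ x has {76} ∩ (A ∖ {76}) = ∅, so x is NOT a limit point.
  x = 77: open {77} ∋ x has {77} ∩ (A ∖ {77}) = ∅, so x is NOT a limit point.
  x = 78: open {77, 78} ∋ x has {77, 78} ∩ (A ∖ {78}) = ∅, so x is NOT a limit point.
  x = 79: open {77, 79} ∋ x has {77, 79} ∩ (A ∖ {79}) = ∅, so x is NOT a limit point.
Collecting: A' = ∅.


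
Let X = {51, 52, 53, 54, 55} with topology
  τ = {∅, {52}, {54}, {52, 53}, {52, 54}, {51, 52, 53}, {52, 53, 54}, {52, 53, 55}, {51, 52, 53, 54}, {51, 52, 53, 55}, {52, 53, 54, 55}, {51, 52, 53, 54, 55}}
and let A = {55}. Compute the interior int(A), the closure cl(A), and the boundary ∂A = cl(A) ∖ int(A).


int(A) = ∅, cl(A) = {55}, ∂A = {55}.

Closed sets in (X, τ) are complements of opens:
  closed(X, τ) = {∅, {51}, {54}, {55}, {51, 54}, {51, 55}, {54, 55}, {51, 53, 55}, {51, 54, 55}, {51, 52, 53, 55}, {51, 53, 54, 55}, {51, 52, 53, 54, 55}}.
int(A) = ⋃ {U ∈ τ : U ⊆ A}. Opens contained in A: ∅.
Taking the union of these: int(A) = ∅.
cl(A) = ⋂ {C closed : A ⊆ C}. Closed sets containing A: {55}, {51, 55}, {54, 55}, {51, 53, 55}, {51, 54, 55}, {51, 52, 53, 55}, {51, 53, 54, 55}, {51, 52, 53, 54, 55}.
Intersecting these: cl(A) = {55}.
∂A = cl(A) ∖ int(A) = {55} ∖ ∅ = {55}.


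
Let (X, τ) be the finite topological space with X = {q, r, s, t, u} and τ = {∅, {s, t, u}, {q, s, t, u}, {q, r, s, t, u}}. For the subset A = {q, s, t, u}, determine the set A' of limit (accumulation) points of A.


A' = {q, r, s, t, u}

For each x ∈ X, list the open sets U ∈ τ with x ∈ U, then check whether U ∩ (A ∖ {x}) ≠ ∅ for every such U.
  x = q: opens ∋ x are {q, s, t, u}, {q, r, s, t, u}; each meets A ∖ {q}, so x IS a limit point.
  x = r: opens ∋ x are {q, r, s, t, u}; each meets A ∖ {r}, so x IS a limit point.
  x = s: opens ∋ x are {s, t, u}, {q, s, t, u}, {q, r, s, t, u}; each meets A ∖ {s}, so x IS a limit point.
  x = t: opens ∋ x are {s, t, u}, {q, s, t, u}, {q, r, s, t, u}; each meets A ∖ {t}, so x IS a limit point.
  x = u: opens ∋ x are {s, t, u}, {q, s, t, u}, {q, r, s, t, u}; each meets A ∖ {u}, so x IS a limit point.
Collecting: A' = {q, r, s, t, u}.


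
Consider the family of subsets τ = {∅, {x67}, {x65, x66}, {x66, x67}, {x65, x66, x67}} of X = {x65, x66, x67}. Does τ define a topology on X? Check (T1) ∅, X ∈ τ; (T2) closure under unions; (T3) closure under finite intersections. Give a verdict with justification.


τ is NOT a topology on X.

Axiom (T1): ∅ ∈ τ? Yes; X ∈ τ? Yes.
Axiom (T2/T3): check pairwise unions and intersections of members of τ.
Counterexample for (T3): {x65, x66} ∩ {x66, x67} = {x66} ∉ τ. Therefore τ is NOT a topology.


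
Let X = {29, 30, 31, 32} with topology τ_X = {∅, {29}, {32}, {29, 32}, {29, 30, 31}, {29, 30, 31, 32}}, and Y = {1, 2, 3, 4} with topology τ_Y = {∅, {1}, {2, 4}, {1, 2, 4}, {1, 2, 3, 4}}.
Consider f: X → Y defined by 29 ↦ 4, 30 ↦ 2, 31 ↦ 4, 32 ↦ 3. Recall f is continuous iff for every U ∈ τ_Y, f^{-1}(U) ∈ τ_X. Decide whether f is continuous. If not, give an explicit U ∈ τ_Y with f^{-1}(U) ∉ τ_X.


f IS continuous.

Compute f^{-1}(U) for each U ∈ τ_Y:
  U = ∅: f^{-1}(U) = ∅ ∈ τ_X ✓.
  U = {1}: f^{-1}(U) = ∅ ∈ τ_X ✓.
  U = {2, 4}: f^{-1}(U) = {29, 30, 31} ∈ τ_X ✓.
  U = {1, 2, 4}: f^{-1}(U) = {29, 30, 31} ∈ τ_X ✓.
  U = {1, 2, 3, 4}: f^{-1}(U) = {29, 30, 31, 32} ∈ τ_X ✓.
Every preimage lies in τ_X, so f IS continuous.


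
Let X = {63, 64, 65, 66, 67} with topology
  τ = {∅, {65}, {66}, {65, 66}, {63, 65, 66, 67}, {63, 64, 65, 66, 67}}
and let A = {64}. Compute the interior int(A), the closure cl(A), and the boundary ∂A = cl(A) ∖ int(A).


int(A) = ∅, cl(A) = {64}, ∂A = {64}.

Closed sets in (X, τ) are complements of opens:
  closed(X, τ) = {∅, {64}, {63, 64, 67}, {63, 64, 65, 67}, {63, 64, 66, 67}, {63, 64, 65, 66, 67}}.
int(A) = ⋃ {U ∈ τ : U ⊆ A}. Opens contained in A: ∅.
Taking the union of these: int(A) = ∅.
cl(A) = ⋂ {C closed : A ⊆ C}. Closed sets containing A: {64}, {63, 64, 67}, {63, 64, 65, 67}, {63, 64, 66, 67}, {63, 64, 65, 66, 67}.
Intersecting these: cl(A) = {64}.
∂A = cl(A) ∖ int(A) = {64} ∖ ∅ = {64}.


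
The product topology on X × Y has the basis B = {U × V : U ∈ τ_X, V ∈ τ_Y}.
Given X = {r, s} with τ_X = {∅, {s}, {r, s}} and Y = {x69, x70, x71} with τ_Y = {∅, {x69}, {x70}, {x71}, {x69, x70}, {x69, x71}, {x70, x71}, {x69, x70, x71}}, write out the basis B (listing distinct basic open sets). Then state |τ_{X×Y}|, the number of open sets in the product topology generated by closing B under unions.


Basis B = {∅ × ∅, {s} × {x69}, {s} × {x70}, {s} × {x71}, {r, s} × {x69}, {r, s} × {x70}, {r, s} × {x71}, {s} × {x69, x70}, {s} × {x69, x71}, {s} × {x70, x71}, {s} × {x69, x70, x71}, {r, s} × {x69, x70}, {r, s} × {x69, x71}, {r, s} × {x70, x71}, {r, s} × {x69, x70, x71}}; |τ_{X×Y}| = 27.

Enumerate products U × V with U ∈ τ_X, V ∈ τ_Y (deduplicated):
  ∅ × ∅ = {} (∅)
  {s} × {x69} = {(s,x69)}
  {s} × {x70} = {(s,x70)}
  {s} × {x71} = {(s,x71)}
  {r, s} × {x69} = {(r,x69), (s,x69)}
  {r, s} × {x70} = {(r,x70), (s,x70)}
  {r, s} × {x71} = {(r,x71), (s,x71)}
  {s} × {x69, x70} = {(s,x69), (s,x70)}
  {s} × {x69, x71} = {(s,x69), (s,x71)}
  {s} × {x70, x71} = {(s,x70), (s,x71)}
  {s} × {x69, x70, x71} = {(s,x69), (s,x70), (s,x71)}
  {r, s} × {x69, x70} = {(r,x69), (r,x70), (s,x69), (s,x70)}
  {r, s} × {x69, x71} = {(r,x69), (r,x71), (s,x69), (s,x71)}
  {r, s} × {x70, x71} = {(r,x70), (r,x71), (s,x70), (s,x71)}
  {r, s} × {x69, x70, x71} = {(r,x69), (r,x70), (r,x71), (s,x69), (s,x70), (s,x71)}
These 15 distinct sets form the basis B.
Close under arbitrary unions to get τ_{X×Y}; counting gives |τ_{X×Y}| = 27.


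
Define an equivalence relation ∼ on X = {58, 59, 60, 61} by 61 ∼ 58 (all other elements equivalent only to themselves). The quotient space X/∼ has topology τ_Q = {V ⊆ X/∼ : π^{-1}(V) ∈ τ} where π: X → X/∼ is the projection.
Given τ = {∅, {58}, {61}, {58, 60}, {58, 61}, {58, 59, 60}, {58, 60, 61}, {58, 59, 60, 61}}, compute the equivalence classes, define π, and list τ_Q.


X/∼ = {[58=61], [59], [60]}; |τ_Q| = 4.

Equivalence classes: [58=61], [59], [60].
Quotient map π: X → X/∼ sends 58 ↦ [58=61], 59 ↦ [59], 60 ↦ [60], 61 ↦ [58=61].
For each subset V ⊆ X/∼, compute π^{-1}(V) ⊆ X and check whether π^{-1}(V) ∈ τ. V is open in τ_Q iff π^{-1}(V) ∈ τ.
  V = {}: π^{-1}(V) = ∅ ∈ τ ✓.
  V = {[58=61]}: π^{-1}(V) = {58, 61} ∈ τ ✓.
  V = {[59]}: π^{-1}(V) = {59} ∉ τ ✗.
  V = {[58=61], [59]}: π^{-1}(V) = {58, 59, 61} ∉ τ ✗.
  V = {[60]}: π^{-1}(V) = {60} ∉ τ ✗.
  V = {[58=61], [60]}: π^{-1}(V) = {58, 60, 61} ∈ τ ✓.
  V = {[59], [60]}: π^{-1}(V) = {59, 60} ∉ τ ✗.
  V = {[58=61], [59], [60]}: π^{-1}(V) = {58, 59, 60, 61} ∈ τ ✓.
Open sets in the quotient: τ_Q = {{}, {[58=61]}, {[58=61], [60]}, {[58=61], [59], [60]}} (4 elements).


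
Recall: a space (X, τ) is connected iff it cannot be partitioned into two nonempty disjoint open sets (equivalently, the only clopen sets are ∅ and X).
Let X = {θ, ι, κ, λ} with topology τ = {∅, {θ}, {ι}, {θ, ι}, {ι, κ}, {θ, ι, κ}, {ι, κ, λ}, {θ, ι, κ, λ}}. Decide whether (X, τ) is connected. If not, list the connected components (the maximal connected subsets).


(X, τ) is disconnected; components = [{θ}, {ι, κ, λ}].

Find clopen sets (U ∈ τ with X ∖ U ∈ τ):
  U = ∅, X ∖ U = {θ, ι, κ, λ} — both open, so U is clopen.
  U = {θ}, X ∖ U = {ι, κ, λ} — both open, so U is clopen.
  U = {ι, κ, λ}, X ∖ U = {θ} — both open, so U is clopen.
  U = {θ, ι, κ, λ}, X ∖ U = ∅ — both open, so U is clopen.
Nontrivial clopen(s) exist: e.g. {θ}. So (X, τ) is disconnected.
Compute connected components by grouping points that agree on all clopens:
  component: {θ}
  component: {ι, κ, λ}


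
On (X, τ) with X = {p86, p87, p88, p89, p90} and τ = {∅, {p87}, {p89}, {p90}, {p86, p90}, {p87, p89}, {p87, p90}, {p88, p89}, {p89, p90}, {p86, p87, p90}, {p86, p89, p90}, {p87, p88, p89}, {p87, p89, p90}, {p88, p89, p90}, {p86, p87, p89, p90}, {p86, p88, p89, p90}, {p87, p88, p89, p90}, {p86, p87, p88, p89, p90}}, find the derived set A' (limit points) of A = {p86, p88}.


A' = ∅

For each x ∈ X, list the open sets U ∈ τ with x ∈ U, then check whether U ∩ (A ∖ {x}) ≠ ∅ for every such U.
  x = p86: open {p86, p90} ∋ x has {p86, p90} ∩ (A ∖ {p86}) = ∅, so x is NOT a limit point.
  x = p87: open {p87} ∋ x has {p87} ∩ (A ∖ {p87}) = ∅, so x is NOT a limit point.
  x = p88: open {p88, p89} ∋ x has {p88, p89} ∩ (A ∖ {p88}) = ∅, so x is NOT a limit point.
  x = p89: open {p89} ∋ x has {p89} ∩ (A ∖ {p89}) = ∅, so x is NOT a limit point.
  x = p90: open {p90} ∋ x has {p90} ∩ (A ∖ {p90}) = ∅, so x is NOT a limit point.
Collecting: A' = ∅.


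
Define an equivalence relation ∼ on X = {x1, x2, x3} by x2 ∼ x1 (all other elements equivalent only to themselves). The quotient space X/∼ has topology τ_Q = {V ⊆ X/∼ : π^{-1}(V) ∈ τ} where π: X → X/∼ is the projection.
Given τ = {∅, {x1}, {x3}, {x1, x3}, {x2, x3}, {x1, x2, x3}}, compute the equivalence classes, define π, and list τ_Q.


X/∼ = {[x1=x2], [x3]}; |τ_Q| = 3.

Equivalence classes: [x1=x2], [x3].
Quotient map π: X → X/∼ sends x1 ↦ [x1=x2], x2 ↦ [x1=x2], x3 ↦ [x3].
For each subset V ⊆ X/∼, compute π^{-1}(V) ⊆ X and check whether π^{-1}(V) ∈ τ. V is open in τ_Q iff π^{-1}(V) ∈ τ.
  V = {}: π^{-1}(V) = ∅ ∈ τ ✓.
  V = {[x1=x2]}: π^{-1}(V) = {x1, x2} ∉ τ ✗.
  V = {[x3]}: π^{-1}(V) = {x3} ∈ τ ✓.
  V = {[x1=x2], [x3]}: π^{-1}(V) = {x1, x2, x3} ∈ τ ✓.
Open sets in the quotient: τ_Q = {{}, {[x3]}, {[x1=x2], [x3]}} (3 elements).
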